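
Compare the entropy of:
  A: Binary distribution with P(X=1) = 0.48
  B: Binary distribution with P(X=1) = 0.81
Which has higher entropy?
A

For binary distributions, entropy is maximized at p=0.5 and decreases as p moves toward 0 or 1.

H(A) = H(0.48) = 0.9988 bits
H(B) = H(0.81) = 0.7015 bits

Distribution A (p=0.48) is closer to uniform (p=0.5), so it has higher entropy.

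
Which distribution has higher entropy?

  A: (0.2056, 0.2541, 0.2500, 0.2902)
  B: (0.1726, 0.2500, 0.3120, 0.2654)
A

Both distributions are close to uniform, making this a harder comparison.

H(A) = 1.9895 bits
H(B) = 1.9696 bits

The distribution closer to uniform has higher entropy.
Answer: A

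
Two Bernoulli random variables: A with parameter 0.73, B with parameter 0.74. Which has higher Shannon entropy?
A

For binary distributions, entropy is maximized at p=0.5 and decreases as p moves toward 0 or 1.

H(A) = H(0.73) = 0.8415 bits
H(B) = H(0.74) = 0.8267 bits

Distribution A (p=0.73) is closer to uniform (p=0.5), so it has higher entropy.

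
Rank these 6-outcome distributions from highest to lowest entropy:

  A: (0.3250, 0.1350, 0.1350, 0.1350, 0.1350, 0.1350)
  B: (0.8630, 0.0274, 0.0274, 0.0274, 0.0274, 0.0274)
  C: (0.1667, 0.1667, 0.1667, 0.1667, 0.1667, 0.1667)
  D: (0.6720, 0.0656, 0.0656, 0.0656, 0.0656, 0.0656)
C > A > D > B

Key insight: Entropy is maximized by uniform distributions and minimized by concentrated distributions.

Entropies:
  H(A) = 2.4770 bits
  H(B) = 0.8944 bits
  H(C) = 2.5850 bits
  H(D) = 1.6745 bits

Ranking: C > A > D > B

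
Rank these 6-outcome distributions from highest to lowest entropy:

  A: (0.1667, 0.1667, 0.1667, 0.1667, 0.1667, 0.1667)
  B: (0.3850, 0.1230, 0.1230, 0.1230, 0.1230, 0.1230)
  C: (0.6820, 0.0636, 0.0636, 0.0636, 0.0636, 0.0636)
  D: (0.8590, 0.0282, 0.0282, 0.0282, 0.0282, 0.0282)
A > B > C > D

Key insight: Entropy is maximized by uniform distributions and minimized by concentrated distributions.

Entropies:
  H(A) = 2.5850 bits
  H(B) = 2.3895 bits
  H(C) = 1.6406 bits
  H(D) = 0.9142 bits

Ranking: A > B > C > D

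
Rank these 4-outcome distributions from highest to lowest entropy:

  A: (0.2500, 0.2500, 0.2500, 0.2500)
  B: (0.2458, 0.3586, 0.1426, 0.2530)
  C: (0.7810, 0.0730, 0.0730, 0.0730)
A > B > C

Key insight: Entropy is maximized by uniform distributions and minimized by concentrated distributions.

- Uniform distributions have maximum entropy log₂(4) = 2.0000 bits
- The more "peaked" or concentrated a distribution, the lower its entropy

Entropies:
  H(A) = 2.0000 bits
  H(B) = 1.9305 bits
  H(C) = 1.1054 bits

Ranking: A > B > C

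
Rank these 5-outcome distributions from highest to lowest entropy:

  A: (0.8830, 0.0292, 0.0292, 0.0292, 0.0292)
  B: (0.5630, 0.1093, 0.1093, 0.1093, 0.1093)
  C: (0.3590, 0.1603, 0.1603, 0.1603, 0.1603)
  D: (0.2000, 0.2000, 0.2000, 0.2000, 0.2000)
D > C > B > A

Key insight: Entropy is maximized by uniform distributions and minimized by concentrated distributions.

Entropies:
  H(A) = 0.7547 bits
  H(B) = 1.8625 bits
  H(C) = 2.2238 bits
  H(D) = 2.3219 bits

Ranking: D > C > B > A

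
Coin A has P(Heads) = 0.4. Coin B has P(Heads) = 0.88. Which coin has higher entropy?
A

For binary distributions, entropy is maximized at p=0.5 and decreases as p moves toward 0 or 1.

H(A) = H(0.4) = 0.9710 bits
H(B) = H(0.88) = 0.5294 bits

Distribution A (p=0.4) is closer to uniform (p=0.5), so it has higher entropy.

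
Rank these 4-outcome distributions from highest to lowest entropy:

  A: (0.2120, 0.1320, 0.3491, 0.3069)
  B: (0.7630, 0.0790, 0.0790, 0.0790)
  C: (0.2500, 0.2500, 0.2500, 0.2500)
C > A > B

Key insight: Entropy is maximized by uniform distributions and minimized by concentrated distributions.

- Uniform distributions have maximum entropy log₂(4) = 2.0000 bits
- The more "peaked" or concentrated a distribution, the lower its entropy

Entropies:
  H(A) = 1.9131 bits
  H(B) = 1.1657 bits
  H(C) = 2.0000 bits

Ranking: C > A > B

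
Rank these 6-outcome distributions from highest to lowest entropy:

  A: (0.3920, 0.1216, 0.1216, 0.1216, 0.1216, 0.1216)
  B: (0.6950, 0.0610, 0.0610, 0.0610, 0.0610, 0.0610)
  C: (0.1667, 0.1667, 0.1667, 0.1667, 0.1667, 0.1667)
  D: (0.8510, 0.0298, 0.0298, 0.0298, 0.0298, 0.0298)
C > A > B > D

Key insight: Entropy is maximized by uniform distributions and minimized by concentrated distributions.

Entropies:
  H(A) = 2.3778 bits
  H(B) = 1.5955 bits
  H(C) = 2.5850 bits
  H(D) = 0.9533 bits

Ranking: C > A > B > D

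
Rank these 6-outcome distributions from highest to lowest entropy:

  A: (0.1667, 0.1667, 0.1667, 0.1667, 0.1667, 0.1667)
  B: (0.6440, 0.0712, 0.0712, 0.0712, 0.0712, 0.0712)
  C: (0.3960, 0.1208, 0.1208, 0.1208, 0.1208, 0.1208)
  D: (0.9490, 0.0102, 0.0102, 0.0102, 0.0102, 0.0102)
A > C > B > D

Key insight: Entropy is maximized by uniform distributions and minimized by concentrated distributions.

Entropies:
  H(A) = 2.5850 bits
  H(B) = 1.7659 bits
  H(C) = 2.3710 bits
  H(D) = 0.4090 bits

Ranking: A > C > B > D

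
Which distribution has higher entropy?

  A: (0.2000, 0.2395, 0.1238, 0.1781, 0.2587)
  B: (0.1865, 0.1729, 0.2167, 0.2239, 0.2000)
B

Both distributions are close to uniform, making this a harder comparison.

H(A) = 2.2792 bits
H(B) = 2.3155 bits

The distribution closer to uniform has higher entropy.
Answer: B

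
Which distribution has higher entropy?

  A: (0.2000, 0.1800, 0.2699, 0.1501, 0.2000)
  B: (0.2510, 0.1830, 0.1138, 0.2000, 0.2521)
A

Both distributions are close to uniform, making this a harder comparison.

H(A) = 2.2947 bits
H(B) = 2.2714 bits

The distribution closer to uniform has higher entropy.
Answer: A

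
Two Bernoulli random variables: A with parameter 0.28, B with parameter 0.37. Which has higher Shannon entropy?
B

For binary distributions, entropy is maximized at p=0.5 and decreases as p moves toward 0 or 1.

H(A) = H(0.28) = 0.8555 bits
H(B) = H(0.37) = 0.9507 bits

Distribution B (p=0.37) is closer to uniform (p=0.5), so it has higher entropy.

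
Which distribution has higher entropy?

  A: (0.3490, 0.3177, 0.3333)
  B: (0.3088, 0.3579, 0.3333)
A

Both distributions are close to uniform, making this a harder comparison.

H(A) = 1.5839 bits
H(B) = 1.5824 bits

The distribution closer to uniform has higher entropy.
Answer: A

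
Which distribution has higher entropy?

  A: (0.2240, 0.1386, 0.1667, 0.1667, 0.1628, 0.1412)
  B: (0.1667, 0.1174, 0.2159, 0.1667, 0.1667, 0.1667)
A

Both distributions are close to uniform, making this a harder comparison.

H(A) = 2.5655 bits
H(B) = 2.5636 bits

The distribution closer to uniform has higher entropy.
Answer: A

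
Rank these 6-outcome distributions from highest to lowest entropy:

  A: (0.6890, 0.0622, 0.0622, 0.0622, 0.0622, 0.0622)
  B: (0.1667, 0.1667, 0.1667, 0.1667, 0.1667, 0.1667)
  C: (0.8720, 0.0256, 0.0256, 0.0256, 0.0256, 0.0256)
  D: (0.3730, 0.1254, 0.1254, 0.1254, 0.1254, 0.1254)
B > D > A > C

Key insight: Entropy is maximized by uniform distributions and minimized by concentrated distributions.

Entropies:
  H(A) = 1.6164 bits
  H(B) = 2.5850 bits
  H(C) = 0.8491 bits
  H(D) = 2.4088 bits

Ranking: B > D > A > C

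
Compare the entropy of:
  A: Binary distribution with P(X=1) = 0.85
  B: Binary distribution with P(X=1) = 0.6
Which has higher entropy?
B

For binary distributions, entropy is maximized at p=0.5 and decreases as p moves toward 0 or 1.

H(A) = H(0.85) = 0.6098 bits
H(B) = H(0.6) = 0.9710 bits

Distribution B (p=0.6) is closer to uniform (p=0.5), so it has higher entropy.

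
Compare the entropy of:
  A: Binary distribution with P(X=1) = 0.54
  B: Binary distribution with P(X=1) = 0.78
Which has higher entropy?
A

For binary distributions, entropy is maximized at p=0.5 and decreases as p moves toward 0 or 1.

H(A) = H(0.54) = 0.9954 bits
H(B) = H(0.78) = 0.7602 bits

Distribution A (p=0.54) is closer to uniform (p=0.5), so it has higher entropy.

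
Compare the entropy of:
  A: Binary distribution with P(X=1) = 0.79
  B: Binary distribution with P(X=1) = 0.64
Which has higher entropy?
B

For binary distributions, entropy is maximized at p=0.5 and decreases as p moves toward 0 or 1.

H(A) = H(0.79) = 0.7415 bits
H(B) = H(0.64) = 0.9427 bits

Distribution B (p=0.64) is closer to uniform (p=0.5), so it has higher entropy.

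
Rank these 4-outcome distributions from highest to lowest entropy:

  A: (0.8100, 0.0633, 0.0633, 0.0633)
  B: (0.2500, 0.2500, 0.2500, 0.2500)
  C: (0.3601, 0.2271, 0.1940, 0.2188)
B > C > A

Key insight: Entropy is maximized by uniform distributions and minimized by concentrated distributions.

- Uniform distributions have maximum entropy log₂(4) = 2.0000 bits
- The more "peaked" or concentrated a distribution, the lower its entropy

Entropies:
  H(A) = 1.0026 bits
  H(B) = 2.0000 bits
  H(C) = 1.9550 bits

Ranking: B > C > A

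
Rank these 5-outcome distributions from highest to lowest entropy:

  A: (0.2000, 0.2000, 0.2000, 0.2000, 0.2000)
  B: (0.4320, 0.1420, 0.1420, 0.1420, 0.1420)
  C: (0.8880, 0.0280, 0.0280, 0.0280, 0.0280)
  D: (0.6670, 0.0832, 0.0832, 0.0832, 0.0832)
A > B > D > C

Key insight: Entropy is maximized by uniform distributions and minimized by concentrated distributions.

Entropies:
  H(A) = 2.3219 bits
  H(B) = 2.1226 bits
  H(C) = 0.7299 bits
  H(D) = 1.5840 bits

Ranking: A > B > D > C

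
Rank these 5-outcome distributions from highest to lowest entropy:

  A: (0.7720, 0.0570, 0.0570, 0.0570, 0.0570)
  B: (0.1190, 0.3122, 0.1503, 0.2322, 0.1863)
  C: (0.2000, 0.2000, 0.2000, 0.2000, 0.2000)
C > B > A

Key insight: Entropy is maximized by uniform distributions and minimized by concentrated distributions.

- Uniform distributions have maximum entropy log₂(5) = 2.3219 bits
- The more "peaked" or concentrated a distribution, the lower its entropy

Entropies:
  H(A) = 1.2305 bits
  H(B) = 2.2415 bits
  H(C) = 2.3219 bits

Ranking: C > B > A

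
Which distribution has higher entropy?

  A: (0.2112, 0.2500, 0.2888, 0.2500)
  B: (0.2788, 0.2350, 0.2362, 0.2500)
B

Both distributions are close to uniform, making this a harder comparison.

H(A) = 1.9913 bits
H(B) = 1.9965 bits

The distribution closer to uniform has higher entropy.
Answer: B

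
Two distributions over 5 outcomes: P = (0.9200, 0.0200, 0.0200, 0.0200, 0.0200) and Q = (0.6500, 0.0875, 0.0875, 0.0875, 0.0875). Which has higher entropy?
Q

P is highly concentrated on one outcome (92%), making it nearly deterministic. Q spreads its mass more evenly (max 65%). The more spread-out distribution has higher entropy: H(P) ≈ 0.562 bits, H(Q) ≈ 1.634 bits.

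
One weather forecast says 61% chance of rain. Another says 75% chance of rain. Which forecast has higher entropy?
61% forecast

Treat each forecast as a Bernoulli distribution. Binary entropy is maximized at p=0.5 and falls off symmetrically toward 0 or 1. The 61% forecast is closer to 50%, so it is more uncertain. H(61%) ≈ 0.965 bits, H(75%) ≈ 0.811 bits.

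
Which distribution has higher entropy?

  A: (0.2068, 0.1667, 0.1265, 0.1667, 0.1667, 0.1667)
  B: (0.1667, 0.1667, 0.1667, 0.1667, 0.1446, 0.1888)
B

Both distributions are close to uniform, making this a harder comparison.

H(A) = 2.5709 bits
H(B) = 2.5807 bits

The distribution closer to uniform has higher entropy.
Answer: B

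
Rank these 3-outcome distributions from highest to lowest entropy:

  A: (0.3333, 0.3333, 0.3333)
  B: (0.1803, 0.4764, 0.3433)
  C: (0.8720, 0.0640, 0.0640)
A > B > C

Key insight: Entropy is maximized by uniform distributions and minimized by concentrated distributions.

- Uniform distributions have maximum entropy log₂(3) = 1.5850 bits
- The more "peaked" or concentrated a distribution, the lower its entropy

Entropies:
  H(A) = 1.5850 bits
  H(B) = 1.4848 bits
  H(C) = 0.6799 bits

Ranking: A > B > C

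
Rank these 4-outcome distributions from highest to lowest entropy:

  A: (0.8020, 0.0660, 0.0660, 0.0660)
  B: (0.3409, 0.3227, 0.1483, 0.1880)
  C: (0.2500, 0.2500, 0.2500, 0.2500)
C > B > A

Key insight: Entropy is maximized by uniform distributions and minimized by concentrated distributions.

- Uniform distributions have maximum entropy log₂(4) = 2.0000 bits
- The more "peaked" or concentrated a distribution, the lower its entropy

Entropies:
  H(A) = 1.0317 bits
  H(B) = 1.9175 bits
  H(C) = 2.0000 bits

Ranking: C > B > A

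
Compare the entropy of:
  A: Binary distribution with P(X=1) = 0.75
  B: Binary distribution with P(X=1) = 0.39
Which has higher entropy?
B

For binary distributions, entropy is maximized at p=0.5 and decreases as p moves toward 0 or 1.

H(A) = H(0.75) = 0.8113 bits
H(B) = H(0.39) = 0.9648 bits

Distribution B (p=0.39) is closer to uniform (p=0.5), so it has higher entropy.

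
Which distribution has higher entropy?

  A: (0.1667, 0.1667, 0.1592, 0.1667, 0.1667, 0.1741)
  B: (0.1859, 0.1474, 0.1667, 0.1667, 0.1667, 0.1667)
A

Both distributions are close to uniform, making this a harder comparison.

H(A) = 2.5845 bits
H(B) = 2.5817 bits

The distribution closer to uniform has higher entropy.
Answer: A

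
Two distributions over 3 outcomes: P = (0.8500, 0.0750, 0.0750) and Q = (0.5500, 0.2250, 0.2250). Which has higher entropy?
Q

P is highly concentrated on one outcome (85%), making it nearly deterministic. Q spreads its mass more evenly (max 55%). The more spread-out distribution has higher entropy: H(P) ≈ 0.760 bits, H(Q) ≈ 1.443 bits.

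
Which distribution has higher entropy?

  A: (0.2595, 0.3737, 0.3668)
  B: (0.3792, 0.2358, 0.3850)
A

Both distributions are close to uniform, making this a harder comparison.

H(A) = 1.5664 bits
H(B) = 1.5522 bits

The distribution closer to uniform has higher entropy.
Answer: A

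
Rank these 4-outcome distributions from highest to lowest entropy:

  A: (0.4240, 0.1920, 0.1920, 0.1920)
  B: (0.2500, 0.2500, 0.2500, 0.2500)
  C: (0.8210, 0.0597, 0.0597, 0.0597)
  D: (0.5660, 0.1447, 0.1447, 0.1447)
B > A > D > C

Key insight: Entropy is maximized by uniform distributions and minimized by concentrated distributions.

Entropies:
  H(A) = 1.8962 bits
  H(B) = 2.0000 bits
  H(C) = 0.9616 bits
  H(D) = 1.6753 bits

Ranking: B > A > D > C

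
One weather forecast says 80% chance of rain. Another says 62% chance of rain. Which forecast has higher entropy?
62% forecast

Treat each forecast as a Bernoulli distribution. Binary entropy is maximized at p=0.5 and falls off symmetrically toward 0 or 1. The 62% forecast is closer to 50%, so it is more uncertain. H(80%) ≈ 0.722 bits, H(62%) ≈ 0.958 bits.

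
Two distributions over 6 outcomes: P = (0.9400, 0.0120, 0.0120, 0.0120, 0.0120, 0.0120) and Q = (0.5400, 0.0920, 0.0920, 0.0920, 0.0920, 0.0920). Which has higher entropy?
Q

P is highly concentrated on one outcome (94%), making it nearly deterministic. Q spreads its mass more evenly (max 54%). The more spread-out distribution has higher entropy: H(P) ≈ 0.467 bits, H(Q) ≈ 2.063 bits.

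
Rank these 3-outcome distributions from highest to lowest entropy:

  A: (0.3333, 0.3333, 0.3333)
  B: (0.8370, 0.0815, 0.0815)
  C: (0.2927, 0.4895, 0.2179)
A > C > B

Key insight: Entropy is maximized by uniform distributions and minimized by concentrated distributions.

- Uniform distributions have maximum entropy log₂(3) = 1.5850 bits
- The more "peaked" or concentrated a distribution, the lower its entropy

Entropies:
  H(A) = 1.5850 bits
  H(B) = 0.8044 bits
  H(C) = 1.5023 bits

Ranking: A > C > B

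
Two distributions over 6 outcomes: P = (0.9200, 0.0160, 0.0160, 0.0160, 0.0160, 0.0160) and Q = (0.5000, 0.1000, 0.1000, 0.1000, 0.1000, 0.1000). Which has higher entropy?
Q

P is highly concentrated on one outcome (92%), making it nearly deterministic. Q spreads its mass more evenly (max 50%). The more spread-out distribution has higher entropy: H(P) ≈ 0.588 bits, H(Q) ≈ 2.161 bits.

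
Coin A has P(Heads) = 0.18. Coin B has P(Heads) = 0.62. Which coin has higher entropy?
B

For binary distributions, entropy is maximized at p=0.5 and decreases as p moves toward 0 or 1.

H(A) = H(0.18) = 0.6801 bits
H(B) = H(0.62) = 0.9580 bits

Distribution B (p=0.62) is closer to uniform (p=0.5), so it has higher entropy.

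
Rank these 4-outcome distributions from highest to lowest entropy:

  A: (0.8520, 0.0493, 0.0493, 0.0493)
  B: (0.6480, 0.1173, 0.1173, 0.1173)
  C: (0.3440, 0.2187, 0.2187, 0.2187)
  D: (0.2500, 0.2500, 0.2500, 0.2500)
D > C > B > A

Key insight: Entropy is maximized by uniform distributions and minimized by concentrated distributions.

Entropies:
  H(A) = 0.8394 bits
  H(B) = 1.4937 bits
  H(C) = 1.9683 bits
  H(D) = 2.0000 bits

Ranking: D > C > B > A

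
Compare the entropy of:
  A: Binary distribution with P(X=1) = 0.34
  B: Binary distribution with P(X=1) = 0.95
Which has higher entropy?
A

For binary distributions, entropy is maximized at p=0.5 and decreases as p moves toward 0 or 1.

H(A) = H(0.34) = 0.9248 bits
H(B) = H(0.95) = 0.2864 bits

Distribution A (p=0.34) is closer to uniform (p=0.5), so it has higher entropy.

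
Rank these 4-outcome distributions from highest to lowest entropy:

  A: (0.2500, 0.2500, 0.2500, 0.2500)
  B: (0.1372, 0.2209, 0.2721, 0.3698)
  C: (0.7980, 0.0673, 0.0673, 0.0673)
A > B > C

Key insight: Entropy is maximized by uniform distributions and minimized by concentrated distributions.

- Uniform distributions have maximum entropy log₂(4) = 2.0000 bits
- The more "peaked" or concentrated a distribution, the lower its entropy

Entropies:
  H(A) = 2.0000 bits
  H(B) = 1.9161 bits
  H(C) = 1.0461 bits

Ranking: A > B > C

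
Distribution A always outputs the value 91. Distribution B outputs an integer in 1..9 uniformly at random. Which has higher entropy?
B

A is deterministic, so H(A) = 0. B is uniform over 9 outcomes, so H(B) = log₂(9) = 3.170 bits. Any distribution with genuine randomness has higher entropy than a deterministic one.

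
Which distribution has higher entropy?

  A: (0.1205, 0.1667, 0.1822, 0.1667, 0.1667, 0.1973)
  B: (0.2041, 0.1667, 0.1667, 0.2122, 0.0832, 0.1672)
A

Both distributions are close to uniform, making this a harder comparison.

H(A) = 2.5699 bits
H(B) = 2.5341 bits

The distribution closer to uniform has higher entropy.
Answer: A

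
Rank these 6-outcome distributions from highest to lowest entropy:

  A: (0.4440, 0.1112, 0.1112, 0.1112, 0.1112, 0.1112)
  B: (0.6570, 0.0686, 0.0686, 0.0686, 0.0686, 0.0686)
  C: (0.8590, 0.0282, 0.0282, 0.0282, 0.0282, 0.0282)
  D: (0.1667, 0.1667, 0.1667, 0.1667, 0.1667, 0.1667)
D > A > B > C

Key insight: Entropy is maximized by uniform distributions and minimized by concentrated distributions.

Entropies:
  H(A) = 2.2819 bits
  H(B) = 1.7241 bits
  H(C) = 0.9142 bits
  H(D) = 2.5850 bits

Ranking: D > A > B > C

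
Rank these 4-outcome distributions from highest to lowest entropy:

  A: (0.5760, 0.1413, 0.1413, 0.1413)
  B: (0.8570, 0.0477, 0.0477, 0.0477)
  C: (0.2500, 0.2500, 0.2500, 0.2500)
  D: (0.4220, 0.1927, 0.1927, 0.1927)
C > D > A > B

Key insight: Entropy is maximized by uniform distributions and minimized by concentrated distributions.

Entropies:
  H(A) = 1.6553 bits
  H(B) = 0.8187 bits
  H(C) = 2.0000 bits
  H(D) = 1.8985 bits

Ranking: C > D > A > B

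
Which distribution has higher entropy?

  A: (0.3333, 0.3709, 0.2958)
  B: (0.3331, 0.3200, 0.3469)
B

Both distributions are close to uniform, making this a harder comparison.

H(A) = 1.5788 bits
H(B) = 1.5842 bits

The distribution closer to uniform has higher entropy.
Answer: B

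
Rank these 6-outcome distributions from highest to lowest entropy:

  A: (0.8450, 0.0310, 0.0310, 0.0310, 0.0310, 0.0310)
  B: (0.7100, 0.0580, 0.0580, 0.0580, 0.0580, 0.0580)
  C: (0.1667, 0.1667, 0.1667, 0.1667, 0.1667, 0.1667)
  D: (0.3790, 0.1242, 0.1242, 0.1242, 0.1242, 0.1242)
C > D > B > A

Key insight: Entropy is maximized by uniform distributions and minimized by concentrated distributions.

Entropies:
  H(A) = 0.9821 bits
  H(B) = 1.5421 bits
  H(C) = 2.5850 bits
  H(D) = 2.3993 bits

Ranking: C > D > B > A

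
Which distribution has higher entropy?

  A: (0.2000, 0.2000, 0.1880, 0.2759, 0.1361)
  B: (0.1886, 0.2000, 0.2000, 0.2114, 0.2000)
B

Both distributions are close to uniform, making this a harder comparison.

H(A) = 2.2862 bits
H(B) = 2.3210 bits

The distribution closer to uniform has higher entropy.
Answer: B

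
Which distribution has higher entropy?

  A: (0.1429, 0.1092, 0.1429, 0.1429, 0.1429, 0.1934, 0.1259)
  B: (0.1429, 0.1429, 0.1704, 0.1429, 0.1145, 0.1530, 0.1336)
B

Both distributions are close to uniform, making this a harder comparison.

H(A) = 2.7880 bits
H(B) = 2.7984 bits

The distribution closer to uniform has higher entropy.
Answer: B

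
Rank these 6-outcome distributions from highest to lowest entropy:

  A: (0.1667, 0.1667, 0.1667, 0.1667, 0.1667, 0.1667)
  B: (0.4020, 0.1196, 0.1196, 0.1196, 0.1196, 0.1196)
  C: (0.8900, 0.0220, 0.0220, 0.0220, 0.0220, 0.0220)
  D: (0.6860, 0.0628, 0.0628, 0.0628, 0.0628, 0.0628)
A > B > D > C

Key insight: Entropy is maximized by uniform distributions and minimized by concentrated distributions.

Entropies:
  H(A) = 2.5850 bits
  H(B) = 2.3606 bits
  H(C) = 0.7553 bits
  H(D) = 1.6268 bits

Ranking: A > B > D > C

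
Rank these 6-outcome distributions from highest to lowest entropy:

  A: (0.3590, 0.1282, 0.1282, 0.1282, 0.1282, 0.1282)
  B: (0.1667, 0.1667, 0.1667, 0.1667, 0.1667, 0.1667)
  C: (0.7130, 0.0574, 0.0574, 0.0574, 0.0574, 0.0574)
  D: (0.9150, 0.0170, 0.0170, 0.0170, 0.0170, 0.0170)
B > A > C > D

Key insight: Entropy is maximized by uniform distributions and minimized by concentrated distributions.

Entropies:
  H(A) = 2.4302 bits
  H(B) = 2.5850 bits
  H(C) = 1.5312 bits
  H(D) = 0.6169 bits

Ranking: B > A > C > D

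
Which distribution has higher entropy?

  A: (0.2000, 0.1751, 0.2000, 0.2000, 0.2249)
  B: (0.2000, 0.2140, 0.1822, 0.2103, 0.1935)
B

Both distributions are close to uniform, making this a harder comparison.

H(A) = 2.3175 bits
H(B) = 2.3195 bits

The distribution closer to uniform has higher entropy.
Answer: B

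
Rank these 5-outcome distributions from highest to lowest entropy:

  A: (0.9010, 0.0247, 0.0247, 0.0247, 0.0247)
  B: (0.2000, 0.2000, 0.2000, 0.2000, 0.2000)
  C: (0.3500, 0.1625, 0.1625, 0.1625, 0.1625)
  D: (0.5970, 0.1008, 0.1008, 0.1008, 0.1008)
B > C > D > A

Key insight: Entropy is maximized by uniform distributions and minimized by concentrated distributions.

Entropies:
  H(A) = 0.6638 bits
  H(B) = 2.3219 bits
  H(C) = 2.2341 bits
  H(D) = 1.7787 bits

Ranking: B > C > D > A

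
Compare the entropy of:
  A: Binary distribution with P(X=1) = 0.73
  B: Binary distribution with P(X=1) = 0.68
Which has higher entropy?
B

For binary distributions, entropy is maximized at p=0.5 and decreases as p moves toward 0 or 1.

H(A) = H(0.73) = 0.8415 bits
H(B) = H(0.68) = 0.9044 bits

Distribution B (p=0.68) is closer to uniform (p=0.5), so it has higher entropy.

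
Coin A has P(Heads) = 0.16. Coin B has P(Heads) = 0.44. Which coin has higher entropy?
B

For binary distributions, entropy is maximized at p=0.5 and decreases as p moves toward 0 or 1.

H(A) = H(0.16) = 0.6343 bits
H(B) = H(0.44) = 0.9896 bits

Distribution B (p=0.44) is closer to uniform (p=0.5), so it has higher entropy.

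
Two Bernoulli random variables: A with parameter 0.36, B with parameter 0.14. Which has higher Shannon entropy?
A

For binary distributions, entropy is maximized at p=0.5 and decreases as p moves toward 0 or 1.

H(A) = H(0.36) = 0.9427 bits
H(B) = H(0.14) = 0.5842 bits

Distribution A (p=0.36) is closer to uniform (p=0.5), so it has higher entropy.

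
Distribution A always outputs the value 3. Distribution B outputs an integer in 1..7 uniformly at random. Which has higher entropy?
B

A is deterministic, so H(A) = 0. B is uniform over 7 outcomes, so H(B) = log₂(7) = 2.807 bits. Any distribution with genuine randomness has higher entropy than a deterministic one.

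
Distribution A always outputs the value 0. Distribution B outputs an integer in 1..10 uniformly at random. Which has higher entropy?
B

A is deterministic, so H(A) = 0. B is uniform over 10 outcomes, so H(B) = log₂(10) = 3.322 bits. Any distribution with genuine randomness has higher entropy than a deterministic one.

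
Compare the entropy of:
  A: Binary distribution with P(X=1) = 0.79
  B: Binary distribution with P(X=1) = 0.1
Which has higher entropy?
A

For binary distributions, entropy is maximized at p=0.5 and decreases as p moves toward 0 or 1.

H(A) = H(0.79) = 0.7415 bits
H(B) = H(0.1) = 0.4690 bits

Distribution A (p=0.79) is closer to uniform (p=0.5), so it has higher entropy.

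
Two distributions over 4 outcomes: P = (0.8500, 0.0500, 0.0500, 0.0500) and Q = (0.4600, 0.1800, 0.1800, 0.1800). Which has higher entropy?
Q

P is highly concentrated on one outcome (85%), making it nearly deterministic. Q spreads its mass more evenly (max 46%). The more spread-out distribution has higher entropy: H(P) ≈ 0.848 bits, H(Q) ≈ 1.851 bits.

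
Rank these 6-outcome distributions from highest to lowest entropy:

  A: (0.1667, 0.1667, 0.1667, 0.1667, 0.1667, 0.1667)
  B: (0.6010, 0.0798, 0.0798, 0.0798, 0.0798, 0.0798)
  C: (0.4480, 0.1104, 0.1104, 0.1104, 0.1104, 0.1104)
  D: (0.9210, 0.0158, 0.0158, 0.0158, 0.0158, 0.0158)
A > C > B > D

Key insight: Entropy is maximized by uniform distributions and minimized by concentrated distributions.

Entropies:
  H(A) = 2.5850 bits
  H(B) = 1.8968 bits
  H(C) = 2.2739 bits
  H(D) = 0.5821 bits

Ranking: A > C > B > D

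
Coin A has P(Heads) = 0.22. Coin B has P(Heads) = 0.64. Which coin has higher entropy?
B

For binary distributions, entropy is maximized at p=0.5 and decreases as p moves toward 0 or 1.

H(A) = H(0.22) = 0.7602 bits
H(B) = H(0.64) = 0.9427 bits

Distribution B (p=0.64) is closer to uniform (p=0.5), so it has higher entropy.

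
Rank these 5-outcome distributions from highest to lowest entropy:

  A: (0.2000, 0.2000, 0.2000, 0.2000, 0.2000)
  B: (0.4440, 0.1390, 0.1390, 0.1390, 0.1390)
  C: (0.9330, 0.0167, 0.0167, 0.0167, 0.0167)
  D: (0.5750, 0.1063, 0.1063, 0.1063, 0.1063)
A > B > D > C

Key insight: Entropy is maximized by uniform distributions and minimized by concentrated distributions.

Entropies:
  H(A) = 2.3219 bits
  H(B) = 2.1029 bits
  H(C) = 0.4886 bits
  H(D) = 1.8337 bits

Ranking: A > B > D > C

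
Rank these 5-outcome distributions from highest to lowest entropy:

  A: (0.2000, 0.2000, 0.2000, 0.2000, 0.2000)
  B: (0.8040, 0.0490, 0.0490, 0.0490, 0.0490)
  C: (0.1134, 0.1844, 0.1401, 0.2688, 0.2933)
A > C > B

Key insight: Entropy is maximized by uniform distributions and minimized by concentrated distributions.

- Uniform distributions have maximum entropy log₂(5) = 2.3219 bits
- The more "peaked" or concentrated a distribution, the lower its entropy

Entropies:
  H(A) = 2.3219 bits
  H(B) = 1.1059 bits
  H(C) = 2.2317 bits

Ranking: A > C > B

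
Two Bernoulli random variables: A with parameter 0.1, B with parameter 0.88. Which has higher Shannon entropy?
B

For binary distributions, entropy is maximized at p=0.5 and decreases as p moves toward 0 or 1.

H(A) = H(0.1) = 0.4690 bits
H(B) = H(0.88) = 0.5294 bits

Distribution B (p=0.88) is closer to uniform (p=0.5), so it has higher entropy.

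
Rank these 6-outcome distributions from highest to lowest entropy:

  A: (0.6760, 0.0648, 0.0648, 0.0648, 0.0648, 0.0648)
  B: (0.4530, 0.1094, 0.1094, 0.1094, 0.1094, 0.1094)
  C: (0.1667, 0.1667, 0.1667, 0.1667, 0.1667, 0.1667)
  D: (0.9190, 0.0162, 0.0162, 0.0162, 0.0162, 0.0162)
C > B > A > D

Key insight: Entropy is maximized by uniform distributions and minimized by concentrated distributions.

Entropies:
  H(A) = 1.6610 bits
  H(B) = 2.2637 bits
  H(C) = 2.5850 bits
  H(D) = 0.5938 bits

Ranking: C > B > A > D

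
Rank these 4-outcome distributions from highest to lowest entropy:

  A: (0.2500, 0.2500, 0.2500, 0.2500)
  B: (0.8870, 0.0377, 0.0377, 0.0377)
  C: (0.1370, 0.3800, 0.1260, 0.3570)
A > C > B

Key insight: Entropy is maximized by uniform distributions and minimized by concentrated distributions.

- Uniform distributions have maximum entropy log₂(4) = 2.0000 bits
- The more "peaked" or concentrated a distribution, the lower its entropy

Entropies:
  H(A) = 2.0000 bits
  H(B) = 0.6880 bits
  H(C) = 1.8303 bits

Ranking: A > C > B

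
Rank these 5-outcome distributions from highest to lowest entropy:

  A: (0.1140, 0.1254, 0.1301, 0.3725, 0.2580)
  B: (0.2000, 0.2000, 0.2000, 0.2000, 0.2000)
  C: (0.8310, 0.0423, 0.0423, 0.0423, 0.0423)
B > A > C

Key insight: Entropy is maximized by uniform distributions and minimized by concentrated distributions.

- Uniform distributions have maximum entropy log₂(5) = 2.3219 bits
- The more "peaked" or concentrated a distribution, the lower its entropy

Entropies:
  H(A) = 2.1505 bits
  H(B) = 2.3219 bits
  H(C) = 0.9934 bits

Ranking: B > A > C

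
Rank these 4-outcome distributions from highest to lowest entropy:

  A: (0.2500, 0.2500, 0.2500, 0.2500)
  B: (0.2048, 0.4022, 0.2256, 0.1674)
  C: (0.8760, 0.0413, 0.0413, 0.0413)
A > B > C

Key insight: Entropy is maximized by uniform distributions and minimized by concentrated distributions.

- Uniform distributions have maximum entropy log₂(4) = 2.0000 bits
- The more "peaked" or concentrated a distribution, the lower its entropy

Entropies:
  H(A) = 2.0000 bits
  H(B) = 1.9134 bits
  H(C) = 0.7373 bits

Ranking: A > B > C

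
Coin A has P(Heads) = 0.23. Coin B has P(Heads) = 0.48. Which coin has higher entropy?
B

For binary distributions, entropy is maximized at p=0.5 and decreases as p moves toward 0 or 1.

H(A) = H(0.23) = 0.7780 bits
H(B) = H(0.48) = 0.9988 bits

Distribution B (p=0.48) is closer to uniform (p=0.5), so it has higher entropy.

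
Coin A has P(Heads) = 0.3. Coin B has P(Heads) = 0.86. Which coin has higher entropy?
A

For binary distributions, entropy is maximized at p=0.5 and decreases as p moves toward 0 or 1.

H(A) = H(0.3) = 0.8813 bits
H(B) = H(0.86) = 0.5842 bits

Distribution A (p=0.3) is closer to uniform (p=0.5), so it has higher entropy.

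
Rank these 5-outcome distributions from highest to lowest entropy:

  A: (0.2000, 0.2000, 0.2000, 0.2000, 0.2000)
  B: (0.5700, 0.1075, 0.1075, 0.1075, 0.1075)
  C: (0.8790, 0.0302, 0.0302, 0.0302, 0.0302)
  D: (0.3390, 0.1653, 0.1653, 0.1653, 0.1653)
A > D > B > C

Key insight: Entropy is maximized by uniform distributions and minimized by concentrated distributions.

Entropies:
  H(A) = 2.3219 bits
  H(B) = 1.8458 bits
  H(C) = 0.7742 bits
  H(D) = 2.2459 bits

Ranking: A > D > B > C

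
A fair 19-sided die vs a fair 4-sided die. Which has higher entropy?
19-sided die

Both are uniform distributions; for uniform over n outcomes, H = log₂(n). H(19-sided) = log₂(19) = 4.248 bits and H(4-sided) = log₂(4) = 2.000 bits. More outcomes in a uniform distribution means higher entropy.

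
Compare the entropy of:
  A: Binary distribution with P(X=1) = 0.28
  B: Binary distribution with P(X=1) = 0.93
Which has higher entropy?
A

For binary distributions, entropy is maximized at p=0.5 and decreases as p moves toward 0 or 1.

H(A) = H(0.28) = 0.8555 bits
H(B) = H(0.93) = 0.3659 bits

Distribution A (p=0.28) is closer to uniform (p=0.5), so it has higher entropy.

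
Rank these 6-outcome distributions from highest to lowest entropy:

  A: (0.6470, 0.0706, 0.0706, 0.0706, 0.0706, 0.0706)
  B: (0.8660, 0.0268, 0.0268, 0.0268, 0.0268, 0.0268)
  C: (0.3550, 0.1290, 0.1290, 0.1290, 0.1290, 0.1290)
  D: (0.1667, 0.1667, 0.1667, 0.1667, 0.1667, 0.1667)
D > C > A > B

Key insight: Entropy is maximized by uniform distributions and minimized by concentrated distributions.

Entropies:
  H(A) = 1.7564 bits
  H(B) = 0.8794 bits
  H(C) = 2.4361 bits
  H(D) = 2.5850 bits

Ranking: D > C > A > B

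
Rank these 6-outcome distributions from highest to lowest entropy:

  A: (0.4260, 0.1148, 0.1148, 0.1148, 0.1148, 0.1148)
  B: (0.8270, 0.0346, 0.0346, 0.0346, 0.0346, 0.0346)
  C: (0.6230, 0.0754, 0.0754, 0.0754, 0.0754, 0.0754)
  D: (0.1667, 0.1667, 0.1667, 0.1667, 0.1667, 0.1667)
D > A > C > B

Key insight: Entropy is maximized by uniform distributions and minimized by concentrated distributions.

Entropies:
  H(A) = 2.3169 bits
  H(B) = 1.0662 bits
  H(C) = 1.8313 bits
  H(D) = 2.5850 bits

Ranking: D > A > C > B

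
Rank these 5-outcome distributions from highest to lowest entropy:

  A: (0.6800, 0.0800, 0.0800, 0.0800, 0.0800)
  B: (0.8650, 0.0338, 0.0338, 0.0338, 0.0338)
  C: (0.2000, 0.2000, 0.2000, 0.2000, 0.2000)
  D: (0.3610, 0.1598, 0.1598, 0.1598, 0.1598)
C > D > A > B

Key insight: Entropy is maximized by uniform distributions and minimized by concentrated distributions.

Entropies:
  H(A) = 1.5444 bits
  H(B) = 0.8410 bits
  H(C) = 2.3219 bits
  H(D) = 2.2215 bits

Ranking: C > D > A > B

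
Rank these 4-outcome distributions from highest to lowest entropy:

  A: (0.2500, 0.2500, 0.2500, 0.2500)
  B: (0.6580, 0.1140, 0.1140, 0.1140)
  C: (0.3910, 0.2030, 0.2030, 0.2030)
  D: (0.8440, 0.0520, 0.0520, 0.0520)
A > C > B > D

Key insight: Entropy is maximized by uniform distributions and minimized by concentrated distributions.

Entropies:
  H(A) = 2.0000 bits
  H(B) = 1.4688 bits
  H(C) = 1.9307 bits
  H(D) = 0.8719 bits

Ranking: A > C > B > D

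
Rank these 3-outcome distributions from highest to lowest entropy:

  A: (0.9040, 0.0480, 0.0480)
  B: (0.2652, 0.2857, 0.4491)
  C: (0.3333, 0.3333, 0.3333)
C > B > A

Key insight: Entropy is maximized by uniform distributions and minimized by concentrated distributions.

- Uniform distributions have maximum entropy log₂(3) = 1.5850 bits
- The more "peaked" or concentrated a distribution, the lower its entropy

Entropies:
  H(A) = 0.5522 bits
  H(B) = 1.5429 bits
  H(C) = 1.5850 bits

Ranking: C > B > A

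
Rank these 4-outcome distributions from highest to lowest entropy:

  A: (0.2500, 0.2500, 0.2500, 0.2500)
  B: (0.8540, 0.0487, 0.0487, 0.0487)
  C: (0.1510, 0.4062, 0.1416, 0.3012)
A > C > B

Key insight: Entropy is maximized by uniform distributions and minimized by concentrated distributions.

- Uniform distributions have maximum entropy log₂(4) = 2.0000 bits
- The more "peaked" or concentrated a distribution, the lower its entropy

Entropies:
  H(A) = 2.0000 bits
  H(B) = 0.8311 bits
  H(C) = 1.8606 bits

Ranking: A > C > B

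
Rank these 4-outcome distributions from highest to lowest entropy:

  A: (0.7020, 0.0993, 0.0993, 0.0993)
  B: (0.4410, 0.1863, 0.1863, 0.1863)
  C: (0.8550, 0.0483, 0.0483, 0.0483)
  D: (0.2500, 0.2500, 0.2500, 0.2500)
D > B > A > C

Key insight: Entropy is maximized by uniform distributions and minimized by concentrated distributions.

Entropies:
  H(A) = 1.3512 bits
  H(B) = 1.8759 bits
  H(C) = 0.8270 bits
  H(D) = 2.0000 bits

Ranking: D > B > A > C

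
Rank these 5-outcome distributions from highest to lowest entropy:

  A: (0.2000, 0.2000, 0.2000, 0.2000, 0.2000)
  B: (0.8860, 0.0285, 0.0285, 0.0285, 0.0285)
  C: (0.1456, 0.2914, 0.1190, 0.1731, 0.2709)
A > C > B

Key insight: Entropy is maximized by uniform distributions and minimized by concentrated distributions.

- Uniform distributions have maximum entropy log₂(5) = 2.3219 bits
- The more "peaked" or concentrated a distribution, the lower its entropy

Entropies:
  H(A) = 2.3219 bits
  H(B) = 0.7399 bits
  H(C) = 2.2370 bits

Ranking: A > C > B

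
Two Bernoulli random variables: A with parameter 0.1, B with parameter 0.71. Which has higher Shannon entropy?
B

For binary distributions, entropy is maximized at p=0.5 and decreases as p moves toward 0 or 1.

H(A) = H(0.1) = 0.4690 bits
H(B) = H(0.71) = 0.8687 bits

Distribution B (p=0.71) is closer to uniform (p=0.5), so it has higher entropy.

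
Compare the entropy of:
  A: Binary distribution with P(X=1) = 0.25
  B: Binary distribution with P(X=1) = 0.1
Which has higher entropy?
A

For binary distributions, entropy is maximized at p=0.5 and decreases as p moves toward 0 or 1.

H(A) = H(0.25) = 0.8113 bits
H(B) = H(0.1) = 0.4690 bits

Distribution A (p=0.25) is closer to uniform (p=0.5), so it has higher entropy.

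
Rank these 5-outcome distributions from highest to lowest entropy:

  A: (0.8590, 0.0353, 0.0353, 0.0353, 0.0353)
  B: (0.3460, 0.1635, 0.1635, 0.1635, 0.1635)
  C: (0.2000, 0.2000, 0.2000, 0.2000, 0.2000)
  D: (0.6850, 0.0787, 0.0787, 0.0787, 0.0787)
C > B > D > A

Key insight: Entropy is maximized by uniform distributions and minimized by concentrated distributions.

Entropies:
  H(A) = 0.8689 bits
  H(B) = 2.2384 bits
  H(C) = 2.3219 bits
  H(D) = 1.5289 bits

Ranking: C > B > D > A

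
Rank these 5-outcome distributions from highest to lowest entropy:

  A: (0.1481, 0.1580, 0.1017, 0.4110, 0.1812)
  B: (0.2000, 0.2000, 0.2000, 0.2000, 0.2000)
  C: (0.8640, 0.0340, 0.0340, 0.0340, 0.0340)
B > A > C

Key insight: Entropy is maximized by uniform distributions and minimized by concentrated distributions.

- Uniform distributions have maximum entropy log₂(5) = 2.3219 bits
- The more "peaked" or concentrated a distribution, the lower its entropy

Entropies:
  H(A) = 2.1378 bits
  H(B) = 2.3219 bits
  H(C) = 0.8457 bits

Ranking: B > A > C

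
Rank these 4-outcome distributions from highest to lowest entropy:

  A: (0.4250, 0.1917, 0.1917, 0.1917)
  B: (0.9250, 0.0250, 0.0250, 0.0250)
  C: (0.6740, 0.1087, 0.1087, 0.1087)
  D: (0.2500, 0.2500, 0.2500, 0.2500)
D > A > C > B

Key insight: Entropy is maximized by uniform distributions and minimized by concentrated distributions.

Entropies:
  H(A) = 1.8951 bits
  H(B) = 0.5032 bits
  H(C) = 1.4275 bits
  H(D) = 2.0000 bits

Ranking: D > A > C > B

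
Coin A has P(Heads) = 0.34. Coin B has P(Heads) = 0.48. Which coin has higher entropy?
B

For binary distributions, entropy is maximized at p=0.5 and decreases as p moves toward 0 or 1.

H(A) = H(0.34) = 0.9248 bits
H(B) = H(0.48) = 0.9988 bits

Distribution B (p=0.48) is closer to uniform (p=0.5), so it has higher entropy.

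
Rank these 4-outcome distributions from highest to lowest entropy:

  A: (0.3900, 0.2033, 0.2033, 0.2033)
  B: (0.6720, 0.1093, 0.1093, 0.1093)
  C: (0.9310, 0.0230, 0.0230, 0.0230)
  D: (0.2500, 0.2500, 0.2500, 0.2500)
D > A > B > C

Key insight: Entropy is maximized by uniform distributions and minimized by concentrated distributions.

Entropies:
  H(A) = 1.9316 bits
  H(B) = 1.4327 bits
  H(C) = 0.4715 bits
  H(D) = 2.0000 bits

Ranking: D > A > B > C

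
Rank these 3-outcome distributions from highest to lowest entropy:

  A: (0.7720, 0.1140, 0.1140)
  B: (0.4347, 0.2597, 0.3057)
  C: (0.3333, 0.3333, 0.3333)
C > B > A

Key insight: Entropy is maximized by uniform distributions and minimized by concentrated distributions.

- Uniform distributions have maximum entropy log₂(3) = 1.5850 bits
- The more "peaked" or concentrated a distribution, the lower its entropy

Entropies:
  H(A) = 1.0025 bits
  H(B) = 1.5503 bits
  H(C) = 1.5850 bits

Ranking: C > B > A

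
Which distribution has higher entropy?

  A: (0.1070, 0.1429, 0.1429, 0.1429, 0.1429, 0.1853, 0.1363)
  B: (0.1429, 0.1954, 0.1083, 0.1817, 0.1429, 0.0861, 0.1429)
A

Both distributions are close to uniform, making this a harder comparison.

H(A) = 2.7917 bits
H(B) = 2.7622 bits

The distribution closer to uniform has higher entropy.
Answer: A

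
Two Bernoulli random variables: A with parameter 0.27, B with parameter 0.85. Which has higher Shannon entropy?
A

For binary distributions, entropy is maximized at p=0.5 and decreases as p moves toward 0 or 1.

H(A) = H(0.27) = 0.8415 bits
H(B) = H(0.85) = 0.6098 bits

Distribution A (p=0.27) is closer to uniform (p=0.5), so it has higher entropy.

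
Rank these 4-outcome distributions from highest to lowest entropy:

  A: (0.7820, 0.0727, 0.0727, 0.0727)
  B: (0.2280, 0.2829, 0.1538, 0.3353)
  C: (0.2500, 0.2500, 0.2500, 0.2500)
C > B > A

Key insight: Entropy is maximized by uniform distributions and minimized by concentrated distributions.

- Uniform distributions have maximum entropy log₂(4) = 2.0000 bits
- The more "peaked" or concentrated a distribution, the lower its entropy

Entropies:
  H(A) = 1.1020 bits
  H(B) = 1.9456 bits
  H(C) = 2.0000 bits

Ranking: C > B > A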